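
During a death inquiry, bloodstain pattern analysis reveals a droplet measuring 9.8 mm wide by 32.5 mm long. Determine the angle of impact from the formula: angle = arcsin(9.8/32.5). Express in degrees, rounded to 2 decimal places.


Blood spatter impact angle calculation:
width / length = 9.8 / 32.5 = 0.301538
angle = arcsin(0.301538)
angle = 17.55 degrees

17.55


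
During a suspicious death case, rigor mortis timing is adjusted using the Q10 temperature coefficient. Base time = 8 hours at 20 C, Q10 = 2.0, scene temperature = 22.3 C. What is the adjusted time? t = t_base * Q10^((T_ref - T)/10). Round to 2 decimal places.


Rigor mortis time adjustment:
Exponent = (T_ref - T_actual) / 10 = (20 - 22.3) / 10 = -0.23
Q10 factor = 2.0^-0.23 = 0.85263
t_adjusted = 8 * 0.85263 = 6.82 hours

6.82


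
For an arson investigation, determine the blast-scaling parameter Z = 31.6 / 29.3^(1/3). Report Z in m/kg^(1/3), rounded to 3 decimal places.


Scaled distance calculation:
W^(1/3) = 29.3^(1/3) = 3.082875
Z = R / W^(1/3) = 31.6 / 3.082875
Z = 10.250 m/kg^(1/3)

10.250


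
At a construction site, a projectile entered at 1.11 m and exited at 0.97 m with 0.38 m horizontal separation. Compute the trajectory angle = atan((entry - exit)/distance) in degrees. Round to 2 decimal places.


Bullet trajectory angle:
Height difference = 1.11 - 0.97 = 0.14 m
angle = atan(0.14 / 0.38)
angle = atan(0.368421)
angle = 20.22 degrees

20.22


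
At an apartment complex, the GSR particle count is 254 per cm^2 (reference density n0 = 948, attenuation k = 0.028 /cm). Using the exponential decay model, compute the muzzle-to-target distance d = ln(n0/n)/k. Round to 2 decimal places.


GSR distance calculation:
n0/n = 948 / 254 = 3.732283
ln(n0/n) = 1.31702
d = 1.31702 / 0.028 = 47.04 cm

47.04


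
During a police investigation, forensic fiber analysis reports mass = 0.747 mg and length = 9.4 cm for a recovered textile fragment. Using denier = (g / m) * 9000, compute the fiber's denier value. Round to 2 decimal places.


Denier calculation:
Mass in grams = 0.747 mg / 1000 = 0.000747 g
Length in meters = 9.4 cm / 100 = 0.094 m
Linear density = mass / length = 0.000747 / 0.094 = 0.00794681 g/m
Denier = (g/m) * 9000 = 0.00794681 * 9000 = 71.52

71.52


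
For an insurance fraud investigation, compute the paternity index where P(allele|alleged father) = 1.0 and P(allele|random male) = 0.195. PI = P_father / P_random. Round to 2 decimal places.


Paternity Index calculation:
PI = P(allele|father) / P(allele|random)
PI = 1.0 / 0.195
PI = 5.13

5.13


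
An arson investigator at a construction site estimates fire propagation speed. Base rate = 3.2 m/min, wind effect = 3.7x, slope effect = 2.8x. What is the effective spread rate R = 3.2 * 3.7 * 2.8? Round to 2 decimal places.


Fire spread rate calculation:
R = R0 * wind_factor * slope_factor
= 3.2 * 3.7 * 2.8
= 11.84 * 2.8
= 33.15 m/min

33.15


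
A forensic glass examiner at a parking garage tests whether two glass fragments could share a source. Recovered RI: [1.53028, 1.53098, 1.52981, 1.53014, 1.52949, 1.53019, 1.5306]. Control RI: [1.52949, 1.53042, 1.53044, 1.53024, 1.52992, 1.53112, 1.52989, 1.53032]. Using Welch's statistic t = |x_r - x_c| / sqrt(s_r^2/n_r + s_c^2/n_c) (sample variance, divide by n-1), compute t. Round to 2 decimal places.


Welch's t-criterion for glass RI comparison:
Recovered mean = sum / n_r = 10.71149 / 7 = 1.5302129
Control mean = sum / n_c = 12.24184 / 8 = 1.53023
Recovered sample variance s_r^2 = 2.38924e-07
Control sample variance s_c^2 = 2.34257e-07
Welch SE (unpooled) = sqrt(s_r^2/n_r + s_c^2/n_c) = sqrt(3.4132e-08 + 2.92821e-08) = sqrt(6.34141e-08) = 0.000251822
|mean_r - mean_c| = 1.71429e-05
t = 1.71429e-05 / 0.000251822 = 0.07

0.07


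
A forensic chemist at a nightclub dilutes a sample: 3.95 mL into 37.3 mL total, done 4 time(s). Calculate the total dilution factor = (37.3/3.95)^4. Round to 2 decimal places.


Dilution factor calculation:
Single dilution = V_total / V_sample = 37.3 / 3.95 ≈ 9.443038
Number of dilutions = 4
Total DF = (37.3 / 3.95)^4 (full precision, rounded at the end) = 7951.46

7951.46


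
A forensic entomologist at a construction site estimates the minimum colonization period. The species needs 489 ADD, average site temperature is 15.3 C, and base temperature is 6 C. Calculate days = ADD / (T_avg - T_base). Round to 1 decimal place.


Insect development time:
Effective temperature = avg_temp - T_base = 15.3 - 6 = 9.3 C
Days = ADD / effective_temp = 489 / 9.3 = 52.6 days

52.6


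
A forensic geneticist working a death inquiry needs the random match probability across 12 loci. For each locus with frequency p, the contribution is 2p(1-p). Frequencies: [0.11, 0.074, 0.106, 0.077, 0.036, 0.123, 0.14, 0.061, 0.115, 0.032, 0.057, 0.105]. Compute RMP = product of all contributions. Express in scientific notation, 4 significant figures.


Computing RMP for 12 loci:
Locus 1: 2 * 0.11 * 0.89 = 0.1958
Locus 2: 2 * 0.074 * 0.926 = 0.137048
Locus 3: 2 * 0.106 * 0.894 = 0.189528
Locus 4: 2 * 0.077 * 0.923 = 0.142142
Locus 5: 2 * 0.036 * 0.964 = 0.069408
Locus 6: 2 * 0.123 * 0.877 = 0.215742
Locus 7: 2 * 0.14 * 0.86 = 0.2408
Locus 8: 2 * 0.061 * 0.939 = 0.114558
Locus 9: 2 * 0.115 * 0.885 = 0.20355
Locus 10: 2 * 0.032 * 0.968 = 0.061952
Locus 11: 2 * 0.057 * 0.943 = 0.107502
Locus 12: 2 * 0.105 * 0.895 = 0.18795
RMP = 7.608e-11

7.608e-11


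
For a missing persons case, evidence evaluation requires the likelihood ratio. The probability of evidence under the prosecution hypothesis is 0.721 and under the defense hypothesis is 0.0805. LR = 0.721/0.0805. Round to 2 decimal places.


Likelihood ratio calculation:
LR = P(E|Hp) / P(E|Hd)
LR = 0.721 / 0.0805
LR = 8.96

8.96


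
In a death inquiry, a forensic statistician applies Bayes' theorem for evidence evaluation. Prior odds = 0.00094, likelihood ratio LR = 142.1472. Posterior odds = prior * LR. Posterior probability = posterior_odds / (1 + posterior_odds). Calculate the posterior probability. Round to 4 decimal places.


Bayesian evidence evaluation:
Posterior odds = prior_odds * LR = 0.00094 * 142.1472 = 0.1336184
Posterior probability = posterior_odds / (1 + posterior_odds)
= 0.1336184 / (1 + 0.1336184)
= 0.1336184 / 1.1336184
= 0.1179

0.1179


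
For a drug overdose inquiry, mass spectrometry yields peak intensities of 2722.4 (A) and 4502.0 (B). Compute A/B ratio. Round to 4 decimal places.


Spectral peak ratio:
Peak A = 2722.4 counts
Peak B = 4502.0 counts
Ratio = 2722.4 / 4502.0 = 0.6047

0.6047


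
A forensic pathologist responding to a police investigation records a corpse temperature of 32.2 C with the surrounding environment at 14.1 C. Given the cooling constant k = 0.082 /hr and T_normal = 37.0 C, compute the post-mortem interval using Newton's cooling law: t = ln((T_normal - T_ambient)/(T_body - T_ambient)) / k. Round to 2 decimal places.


Using Newton's law of cooling:
t = ln((T_normal - T_ambient) / (T_body - T_ambient)) / k
T_normal - T_ambient = 22.9
T_body - T_ambient = 18.1
Ratio = 1.265193
ln(ratio) = 0.235225
t = 0.235225 / 0.082 = 2.87 hours

2.87


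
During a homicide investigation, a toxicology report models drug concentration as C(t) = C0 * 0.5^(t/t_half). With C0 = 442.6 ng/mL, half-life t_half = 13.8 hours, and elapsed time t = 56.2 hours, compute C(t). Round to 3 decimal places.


Drug concentration decay:
Number of half-lives = t / t_half = 56.2 / 13.8 = 4.072464
Decay factor = 0.5^4.072464 = 0.05943827
C(t) = 442.6 * 0.05943827 = 26.307 ng/mL

26.307


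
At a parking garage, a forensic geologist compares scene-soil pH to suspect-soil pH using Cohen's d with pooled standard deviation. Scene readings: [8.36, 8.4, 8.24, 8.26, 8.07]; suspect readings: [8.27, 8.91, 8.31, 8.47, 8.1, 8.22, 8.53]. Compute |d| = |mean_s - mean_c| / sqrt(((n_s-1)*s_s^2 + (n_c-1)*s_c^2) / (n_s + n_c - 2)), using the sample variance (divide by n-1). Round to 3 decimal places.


Pooled-variance Cohen's d for soil pH comparison:
Scene mean = 41.33 / 5 = 8.266
Suspect mean = 58.81 / 7 = 8.401429
Scene sample variance s_s^2 = 0.01648
Suspect sample variance s_c^2 = 0.071548
Pooled variance = ((n_s-1)*s_s^2 + (n_c-1)*s_c^2) / (n_s + n_c - 2) = 0.049521
Pooled SD = sqrt(0.049521) = 0.222533
Mean difference = -0.135429
|d| = |-0.135429| / 0.222533 = 0.609

0.609


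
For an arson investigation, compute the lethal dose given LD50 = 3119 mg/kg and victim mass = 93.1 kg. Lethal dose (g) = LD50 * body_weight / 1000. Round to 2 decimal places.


Lethal dose calculation:
Lethal dose = LD50 * body_weight / 1000
= 3119 * 93.1 / 1000
= 290378.9 / 1000
= 290.38 g

290.38


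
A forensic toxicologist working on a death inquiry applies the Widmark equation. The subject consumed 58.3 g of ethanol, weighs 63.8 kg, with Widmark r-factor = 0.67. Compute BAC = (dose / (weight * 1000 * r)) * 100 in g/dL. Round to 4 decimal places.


Applying the Widmark formula:
BAC = (dose_g / (body_wt * 1000 * r)) * 100
Denominator = 63.8 * 1000 * 0.67 = 42746
BAC = (58.3 / 42746) * 100
BAC = 0.1364 g/dL

0.1364


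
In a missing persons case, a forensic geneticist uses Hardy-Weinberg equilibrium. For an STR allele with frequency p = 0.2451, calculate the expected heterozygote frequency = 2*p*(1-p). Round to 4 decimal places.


Hardy-Weinberg heterozygote frequency:
q = 1 - p = 1 - 0.2451 = 0.7549
2pq = 2 * 0.2451 * 0.7549 = 0.3701

0.3701


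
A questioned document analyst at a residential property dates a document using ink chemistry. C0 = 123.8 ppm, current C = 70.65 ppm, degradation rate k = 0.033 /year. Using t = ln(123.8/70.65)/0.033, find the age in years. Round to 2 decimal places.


Document age estimation:
C0/C = 123.8 / 70.65 = 1.7523
ln(C0/C) = 0.560929
t = 0.560929 / 0.033 = 17.00 years

17.00


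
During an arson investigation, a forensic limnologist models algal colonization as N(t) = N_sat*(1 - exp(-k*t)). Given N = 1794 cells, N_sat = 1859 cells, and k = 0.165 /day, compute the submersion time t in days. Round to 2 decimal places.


PMSI from diatom colonization curve:
N / N_sat = 1794 / 1859 = 0.965035
1 - N/N_sat = 0.034965
ln(1 - N/N_sat) = -3.353408
t = -ln(1 - N/N_sat) / k = -(-3.353408) / 0.165 = 20.32 days

20.32


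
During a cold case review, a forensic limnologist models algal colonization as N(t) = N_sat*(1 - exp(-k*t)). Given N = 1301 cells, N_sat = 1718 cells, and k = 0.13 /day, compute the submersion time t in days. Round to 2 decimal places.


PMSI from diatom colonization curve:
N / N_sat = 1301 / 1718 = 0.757276
1 - N/N_sat = 0.242724
ln(1 - N/N_sat) = -1.41583
t = -ln(1 - N/N_sat) / k = -(-1.41583) / 0.13 = 10.89 days

10.89


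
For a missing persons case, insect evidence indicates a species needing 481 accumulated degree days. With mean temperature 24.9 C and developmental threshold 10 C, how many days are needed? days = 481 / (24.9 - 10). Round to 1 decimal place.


Insect development time:
Effective temperature = avg_temp - T_base = 24.9 - 10 = 14.9 C
Days = ADD / effective_temp = 481 / 14.9 = 32.3 days

32.3


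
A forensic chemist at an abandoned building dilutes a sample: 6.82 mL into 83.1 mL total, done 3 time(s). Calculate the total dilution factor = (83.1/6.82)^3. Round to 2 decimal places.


Dilution factor calculation:
Single dilution = V_total / V_sample = 83.1 / 6.82 ≈ 12.184751
Number of dilutions = 3
Total DF = (83.1 / 6.82)^3 (full precision, rounded at the end) = 1809.05

1809.05


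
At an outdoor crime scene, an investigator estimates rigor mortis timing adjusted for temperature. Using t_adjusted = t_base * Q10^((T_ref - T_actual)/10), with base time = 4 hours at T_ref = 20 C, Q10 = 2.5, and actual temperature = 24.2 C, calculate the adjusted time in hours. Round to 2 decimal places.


Rigor mortis time adjustment:
Exponent = (T_ref - T_actual) / 10 = (20 - 24.2) / 10 = -0.42
Q10 factor = 2.5^-0.42 = 0.68056
t_adjusted = 4 * 0.68056 = 2.72 hours

2.72


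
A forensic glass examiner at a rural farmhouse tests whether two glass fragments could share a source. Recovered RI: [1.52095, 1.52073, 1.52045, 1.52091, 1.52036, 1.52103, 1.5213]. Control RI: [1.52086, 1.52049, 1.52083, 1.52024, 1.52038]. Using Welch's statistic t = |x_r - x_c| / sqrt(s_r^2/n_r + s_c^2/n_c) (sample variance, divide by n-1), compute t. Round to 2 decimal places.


Welch's t-criterion for glass RI comparison:
Recovered mean = sum / n_r = 10.64573 / 7 = 1.5208186
Control mean = sum / n_c = 7.6028 / 5 = 1.52056
Recovered sample variance s_r^2 = 1.09348e-07
Control sample variance s_c^2 = 7.565e-08
Welch SE (unpooled) = sqrt(s_r^2/n_r + s_c^2/n_c) = sqrt(1.56211e-08 + 1.513e-08) = sqrt(3.07511e-08) = 0.00017536
|mean_r - mean_c| = 0.000258571
t = 0.000258571 / 0.00017536 = 1.47

1.47


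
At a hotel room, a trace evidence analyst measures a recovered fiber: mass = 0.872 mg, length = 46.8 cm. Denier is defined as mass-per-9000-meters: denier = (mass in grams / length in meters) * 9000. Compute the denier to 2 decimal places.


Denier calculation:
Mass in grams = 0.872 mg / 1000 = 0.000872 g
Length in meters = 46.8 cm / 100 = 0.468 m
Linear density = mass / length = 0.000872 / 0.468 = 0.00186325 g/m
Denier = (g/m) * 9000 = 0.00186325 * 9000 = 16.77

16.77


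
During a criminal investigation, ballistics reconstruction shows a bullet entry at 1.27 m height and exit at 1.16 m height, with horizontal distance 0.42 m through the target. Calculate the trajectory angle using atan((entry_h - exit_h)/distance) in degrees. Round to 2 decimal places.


Bullet trajectory angle:
Height difference = 1.27 - 1.16 = 0.11 m
angle = atan(0.11 / 0.42)
angle = atan(0.261905)
angle = 14.68 degrees

14.68


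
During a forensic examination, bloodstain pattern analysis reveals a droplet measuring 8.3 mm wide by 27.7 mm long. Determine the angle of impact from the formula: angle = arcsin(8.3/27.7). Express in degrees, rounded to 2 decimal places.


Blood spatter impact angle calculation:
width / length = 8.3 / 27.7 = 0.299639
angle = arcsin(0.299639)
angle = 17.44 degrees

17.44


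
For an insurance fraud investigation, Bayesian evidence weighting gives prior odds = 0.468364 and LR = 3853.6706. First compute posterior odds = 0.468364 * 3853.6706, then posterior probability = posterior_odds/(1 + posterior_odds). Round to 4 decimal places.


Bayesian evidence evaluation:
Posterior odds = prior_odds * LR = 0.468364 * 3853.6706 = 1804.921
Posterior probability = posterior_odds / (1 + posterior_odds)
= 1804.921 / (1 + 1804.921)
= 1804.921 / 1805.921
= 0.9994

0.9994


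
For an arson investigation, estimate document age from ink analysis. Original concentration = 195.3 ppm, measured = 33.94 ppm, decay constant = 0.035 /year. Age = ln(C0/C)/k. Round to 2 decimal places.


Document age estimation:
C0/C = 195.3 / 33.94 = 5.754272
ln(C0/C) = 1.749943
t = 1.749943 / 0.035 = 50.00 years

50.00


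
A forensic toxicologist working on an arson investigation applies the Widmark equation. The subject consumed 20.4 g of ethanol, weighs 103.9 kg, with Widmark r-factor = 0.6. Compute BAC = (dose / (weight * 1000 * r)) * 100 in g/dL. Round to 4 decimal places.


Applying the Widmark formula:
BAC = (dose_g / (body_wt * 1000 * r)) * 100
Denominator = 103.9 * 1000 * 0.6 = 62340
BAC = (20.4 / 62340) * 100
BAC = 0.0327 g/dL

0.0327


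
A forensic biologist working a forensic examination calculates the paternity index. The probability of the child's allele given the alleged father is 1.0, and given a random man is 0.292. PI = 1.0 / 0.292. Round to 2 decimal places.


Paternity Index calculation:
PI = P(allele|father) / P(allele|random)
PI = 1.0 / 0.292
PI = 3.42

3.42


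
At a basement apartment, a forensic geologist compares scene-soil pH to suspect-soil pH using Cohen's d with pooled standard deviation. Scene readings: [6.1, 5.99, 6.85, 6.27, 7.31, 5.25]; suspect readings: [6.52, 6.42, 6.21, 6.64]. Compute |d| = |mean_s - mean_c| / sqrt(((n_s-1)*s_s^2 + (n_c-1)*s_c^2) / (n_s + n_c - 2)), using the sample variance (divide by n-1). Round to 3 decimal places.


Pooled-variance Cohen's d for soil pH comparison:
Scene mean = 37.77 / 6 = 6.295
Suspect mean = 25.79 / 4 = 6.4475
Scene sample variance s_s^2 = 0.51239
Suspect sample variance s_c^2 = 0.033158
Pooled variance = ((n_s-1)*s_s^2 + (n_c-1)*s_c^2) / (n_s + n_c - 2) = 0.332678
Pooled SD = sqrt(0.332678) = 0.576782
Mean difference = -0.1525
|d| = |-0.1525| / 0.576782 = 0.264

0.264


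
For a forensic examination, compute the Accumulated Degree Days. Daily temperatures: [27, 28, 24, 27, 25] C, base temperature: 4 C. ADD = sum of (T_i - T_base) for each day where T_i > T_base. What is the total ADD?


Computing ADD day by day:
Day 1: max(0, 27 - 4) = 23
Day 2: max(0, 28 - 4) = 24
Day 3: max(0, 24 - 4) = 20
Day 4: max(0, 27 - 4) = 23
Day 5: max(0, 25 - 4) = 21
Total ADD = 111

111


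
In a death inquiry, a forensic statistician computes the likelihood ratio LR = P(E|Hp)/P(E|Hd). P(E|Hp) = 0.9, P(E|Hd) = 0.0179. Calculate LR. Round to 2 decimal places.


Likelihood ratio calculation:
LR = P(E|Hp) / P(E|Hd)
LR = 0.9 / 0.0179
LR = 50.28

50.28


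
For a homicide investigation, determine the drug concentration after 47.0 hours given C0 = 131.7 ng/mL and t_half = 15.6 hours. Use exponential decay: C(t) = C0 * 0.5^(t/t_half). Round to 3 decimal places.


Drug concentration decay:
Number of half-lives = t / t_half = 47.0 / 15.6 = 3.012821
Decay factor = 0.5^3.012821 = 0.12389407
C(t) = 131.7 * 0.12389407 = 16.317 ng/mL

16.317


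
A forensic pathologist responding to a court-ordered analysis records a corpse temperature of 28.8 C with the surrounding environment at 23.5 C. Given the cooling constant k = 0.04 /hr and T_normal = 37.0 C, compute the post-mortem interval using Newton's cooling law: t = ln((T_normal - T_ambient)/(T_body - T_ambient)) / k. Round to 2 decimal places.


Using Newton's law of cooling:
t = ln((T_normal - T_ambient) / (T_body - T_ambient)) / k
T_normal - T_ambient = 13.5
T_body - T_ambient = 5.3
Ratio = 2.54717
ln(ratio) = 0.934983
t = 0.934983 / 0.04 = 23.37 hours

23.37


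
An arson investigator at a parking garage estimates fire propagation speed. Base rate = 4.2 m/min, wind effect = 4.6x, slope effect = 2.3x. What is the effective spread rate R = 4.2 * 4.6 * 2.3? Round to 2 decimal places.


Fire spread rate calculation:
R = R0 * wind_factor * slope_factor
= 4.2 * 4.6 * 2.3
= 19.32 * 2.3
= 44.44 m/min

44.44


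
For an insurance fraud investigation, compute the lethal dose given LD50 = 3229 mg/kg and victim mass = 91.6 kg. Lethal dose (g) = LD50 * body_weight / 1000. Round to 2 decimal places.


Lethal dose calculation:
Lethal dose = LD50 * body_weight / 1000
= 3229 * 91.6 / 1000
= 295776.4 / 1000
= 295.78 g

295.78


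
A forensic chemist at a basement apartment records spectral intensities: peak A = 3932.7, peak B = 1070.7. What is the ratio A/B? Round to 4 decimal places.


Spectral peak ratio:
Peak A = 3932.7 counts
Peak B = 1070.7 counts
Ratio = 3932.7 / 1070.7 = 3.6730

3.6730


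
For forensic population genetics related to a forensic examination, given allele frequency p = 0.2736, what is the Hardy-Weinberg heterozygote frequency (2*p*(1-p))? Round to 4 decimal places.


Hardy-Weinberg heterozygote frequency:
q = 1 - p = 1 - 0.2736 = 0.7264
2pq = 2 * 0.2736 * 0.7264 = 0.3975

0.3975


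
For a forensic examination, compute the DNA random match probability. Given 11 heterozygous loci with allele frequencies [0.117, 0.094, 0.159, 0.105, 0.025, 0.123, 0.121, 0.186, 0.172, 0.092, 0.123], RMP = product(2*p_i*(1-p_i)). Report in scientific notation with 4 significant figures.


Computing RMP for 11 loci:
Locus 1: 2 * 0.117 * 0.883 = 0.206622
Locus 2: 2 * 0.094 * 0.906 = 0.170328
Locus 3: 2 * 0.159 * 0.841 = 0.267438
Locus 4: 2 * 0.105 * 0.895 = 0.18795
Locus 5: 2 * 0.025 * 0.975 = 0.04875
Locus 6: 2 * 0.123 * 0.877 = 0.215742
Locus 7: 2 * 0.121 * 0.879 = 0.212718
Locus 8: 2 * 0.186 * 0.814 = 0.302808
Locus 9: 2 * 0.172 * 0.828 = 0.284832
Locus 10: 2 * 0.092 * 0.908 = 0.167072
Locus 11: 2 * 0.123 * 0.877 = 0.215742
RMP = 1.230e-08

1.230e-08


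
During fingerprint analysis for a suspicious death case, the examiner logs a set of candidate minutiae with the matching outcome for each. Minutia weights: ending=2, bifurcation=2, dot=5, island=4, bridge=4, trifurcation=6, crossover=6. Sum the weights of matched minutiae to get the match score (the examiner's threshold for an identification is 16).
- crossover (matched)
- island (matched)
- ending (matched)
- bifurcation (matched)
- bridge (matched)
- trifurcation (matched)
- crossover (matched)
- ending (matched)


Weighted minutiae match score:
  crossover: matched, +6 (running total 6)
  island: matched, +4 (running total 10)
  ending: matched, +2 (running total 12)
  bifurcation: matched, +2 (running total 14)
  bridge: matched, +4 (running total 18)
  trifurcation: matched, +6 (running total 24)
  crossover: matched, +6 (running total 30)
  ending: matched, +2 (running total 32)
Total score = 32
Threshold = 16; verdict = identification

32


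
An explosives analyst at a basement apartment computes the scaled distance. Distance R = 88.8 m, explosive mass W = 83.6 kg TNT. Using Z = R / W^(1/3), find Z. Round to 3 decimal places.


Scaled distance calculation:
W^(1/3) = 83.6^(1/3) = 4.372556
Z = R / W^(1/3) = 88.8 / 4.372556
Z = 20.308 m/kg^(1/3)

20.308


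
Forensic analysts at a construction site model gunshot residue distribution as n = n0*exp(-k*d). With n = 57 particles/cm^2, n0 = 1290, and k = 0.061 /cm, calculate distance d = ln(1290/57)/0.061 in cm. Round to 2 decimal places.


GSR distance calculation:
n0/n = 1290 / 57 = 22.631579
ln(n0/n) = 3.119346
d = 3.119346 / 0.061 = 51.14 cm

51.14


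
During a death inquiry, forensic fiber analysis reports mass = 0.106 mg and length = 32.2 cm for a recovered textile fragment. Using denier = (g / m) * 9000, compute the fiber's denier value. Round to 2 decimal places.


Denier calculation:
Mass in grams = 0.106 mg / 1000 = 0.000106 g
Length in meters = 32.2 cm / 100 = 0.322 m
Linear density = mass / length = 0.000106 / 0.322 = 0.00032919 g/m
Denier = (g/m) * 9000 = 0.00032919 * 9000 = 2.96

2.96


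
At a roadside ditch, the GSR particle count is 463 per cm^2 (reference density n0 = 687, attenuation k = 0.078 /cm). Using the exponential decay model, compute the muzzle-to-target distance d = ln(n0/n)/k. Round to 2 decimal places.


GSR distance calculation:
n0/n = 687 / 463 = 1.483801
ln(n0/n) = 0.394607
d = 0.394607 / 0.078 = 5.06 cm

5.06


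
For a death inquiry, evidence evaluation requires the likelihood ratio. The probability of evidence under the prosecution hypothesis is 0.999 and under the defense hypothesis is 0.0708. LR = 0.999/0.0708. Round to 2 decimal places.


Likelihood ratio calculation:
LR = P(E|Hp) / P(E|Hd)
LR = 0.999 / 0.0708
LR = 14.11

14.11


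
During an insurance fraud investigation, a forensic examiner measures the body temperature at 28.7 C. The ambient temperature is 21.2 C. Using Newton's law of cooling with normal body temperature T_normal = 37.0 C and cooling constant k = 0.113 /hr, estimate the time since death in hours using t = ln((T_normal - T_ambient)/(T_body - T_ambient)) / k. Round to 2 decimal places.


Using Newton's law of cooling:
t = ln((T_normal - T_ambient) / (T_body - T_ambient)) / k
T_normal - T_ambient = 15.8
T_body - T_ambient = 7.5
Ratio = 2.106667
ln(ratio) = 0.745107
t = 0.745107 / 0.113 = 6.59 hours

6.59


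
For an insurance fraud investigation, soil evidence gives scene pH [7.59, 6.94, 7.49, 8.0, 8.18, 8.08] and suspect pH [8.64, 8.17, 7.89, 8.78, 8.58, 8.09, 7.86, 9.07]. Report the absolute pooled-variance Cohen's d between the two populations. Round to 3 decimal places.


Pooled-variance Cohen's d for soil pH comparison:
Scene mean = 46.28 / 6 = 7.713333
Suspect mean = 67.08 / 8 = 8.385
Scene sample variance s_s^2 = 0.219507
Suspect sample variance s_c^2 = 0.197457
Pooled variance = ((n_s-1)*s_s^2 + (n_c-1)*s_c^2) / (n_s + n_c - 2) = 0.206644
Pooled SD = sqrt(0.206644) = 0.454581
Mean difference = -0.671667
|d| = |-0.671667| / 0.454581 = 1.478

1.478


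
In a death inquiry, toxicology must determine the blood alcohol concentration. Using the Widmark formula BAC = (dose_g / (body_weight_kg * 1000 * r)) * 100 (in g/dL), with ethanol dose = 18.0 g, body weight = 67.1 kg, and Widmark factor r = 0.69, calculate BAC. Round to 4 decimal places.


Applying the Widmark formula:
BAC = (dose_g / (body_wt * 1000 * r)) * 100
Denominator = 67.1 * 1000 * 0.69 = 46299
BAC = (18.0 / 46299) * 100
BAC = 0.0389 g/dL

0.0389


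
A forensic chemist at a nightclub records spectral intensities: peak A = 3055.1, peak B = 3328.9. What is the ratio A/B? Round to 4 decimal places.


Spectral peak ratio:
Peak A = 3055.1 counts
Peak B = 3328.9 counts
Ratio = 3055.1 / 3328.9 = 0.9178

0.9178


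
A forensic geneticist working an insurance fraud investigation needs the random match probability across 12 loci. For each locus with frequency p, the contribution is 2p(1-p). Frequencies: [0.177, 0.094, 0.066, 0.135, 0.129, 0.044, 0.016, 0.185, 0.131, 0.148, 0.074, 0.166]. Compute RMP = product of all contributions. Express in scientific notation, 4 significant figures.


Computing RMP for 12 loci:
Locus 1: 2 * 0.177 * 0.823 = 0.291342
Locus 2: 2 * 0.094 * 0.906 = 0.170328
Locus 3: 2 * 0.066 * 0.934 = 0.123288
Locus 4: 2 * 0.135 * 0.865 = 0.23355
Locus 5: 2 * 0.129 * 0.871 = 0.224718
Locus 6: 2 * 0.044 * 0.956 = 0.084128
Locus 7: 2 * 0.016 * 0.984 = 0.031488
Locus 8: 2 * 0.185 * 0.815 = 0.30155
Locus 9: 2 * 0.131 * 0.869 = 0.227678
Locus 10: 2 * 0.148 * 0.852 = 0.252192
Locus 11: 2 * 0.074 * 0.926 = 0.137048
Locus 12: 2 * 0.166 * 0.834 = 0.276888
RMP = 5.589e-10

5.589e-10


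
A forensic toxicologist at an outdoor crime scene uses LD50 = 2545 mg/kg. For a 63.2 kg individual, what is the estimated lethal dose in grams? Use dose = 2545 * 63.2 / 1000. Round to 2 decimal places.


Lethal dose calculation:
Lethal dose = LD50 * body_weight / 1000
= 2545 * 63.2 / 1000
= 160844 / 1000
= 160.84 g

160.84


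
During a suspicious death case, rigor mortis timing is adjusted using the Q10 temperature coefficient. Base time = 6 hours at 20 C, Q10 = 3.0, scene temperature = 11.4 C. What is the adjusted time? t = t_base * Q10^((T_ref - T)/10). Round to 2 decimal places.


Rigor mortis time adjustment:
Exponent = (T_ref - T_actual) / 10 = (20 - 11.4) / 10 = 0.86
Q10 factor = 3.0^0.86 = 2.57232
t_adjusted = 6 * 2.57232 = 15.43 hours

15.43


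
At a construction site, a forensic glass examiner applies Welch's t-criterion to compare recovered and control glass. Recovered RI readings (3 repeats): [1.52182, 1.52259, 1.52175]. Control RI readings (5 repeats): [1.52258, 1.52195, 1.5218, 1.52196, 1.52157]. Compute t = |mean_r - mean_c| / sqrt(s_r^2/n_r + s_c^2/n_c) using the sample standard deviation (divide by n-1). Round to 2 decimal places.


Welch's t-criterion for glass RI comparison:
Recovered mean = sum / n_r = 4.56616 / 3 = 1.5220533
Control mean = sum / n_c = 7.60986 / 5 = 1.521972
Recovered sample variance s_r^2 = 2.17233e-07
Control sample variance s_c^2 = 1.4037e-07
Welch SE (unpooled) = sqrt(s_r^2/n_r + s_c^2/n_c) = sqrt(7.24111e-08 + 2.8074e-08) = sqrt(1.00485e-07) = 0.000316994
|mean_r - mean_c| = 8.13333e-05
t = 8.13333e-05 / 0.000316994 = 0.26

0.26


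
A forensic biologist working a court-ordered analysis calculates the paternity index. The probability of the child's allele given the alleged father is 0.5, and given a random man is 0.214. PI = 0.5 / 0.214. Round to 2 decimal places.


Paternity Index calculation:
PI = P(allele|father) / P(allele|random)
PI = 0.5 / 0.214
PI = 2.34

2.34


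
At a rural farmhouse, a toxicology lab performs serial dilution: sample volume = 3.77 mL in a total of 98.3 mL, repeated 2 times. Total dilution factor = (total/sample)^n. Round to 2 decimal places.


Dilution factor calculation:
Single dilution = V_total / V_sample = 98.3 / 3.77 ≈ 26.074271
Number of dilutions = 2
Total DF = (98.3 / 3.77)^2 (full precision, rounded at the end) = 679.87

679.87


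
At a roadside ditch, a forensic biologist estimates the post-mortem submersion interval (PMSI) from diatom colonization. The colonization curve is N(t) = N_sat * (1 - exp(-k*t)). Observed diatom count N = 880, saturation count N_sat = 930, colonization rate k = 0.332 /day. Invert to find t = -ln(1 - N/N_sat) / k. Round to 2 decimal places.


PMSI from diatom colonization curve:
N / N_sat = 880 / 930 = 0.946237
1 - N/N_sat = 0.053763
ln(1 - N/N_sat) = -2.92317
t = -ln(1 - N/N_sat) / k = -(-2.92317) / 0.332 = 8.80 days

8.80


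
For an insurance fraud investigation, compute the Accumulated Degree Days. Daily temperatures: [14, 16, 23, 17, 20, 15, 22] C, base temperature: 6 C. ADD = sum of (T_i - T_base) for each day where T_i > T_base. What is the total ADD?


Computing ADD day by day:
Day 1: max(0, 14 - 6) = 8
Day 2: max(0, 16 - 6) = 10
Day 3: max(0, 23 - 6) = 17
Day 4: max(0, 17 - 6) = 11
Day 5: max(0, 20 - 6) = 14
Day 6: max(0, 15 - 6) = 9
Day 7: max(0, 22 - 6) = 16
Total ADD = 85

85


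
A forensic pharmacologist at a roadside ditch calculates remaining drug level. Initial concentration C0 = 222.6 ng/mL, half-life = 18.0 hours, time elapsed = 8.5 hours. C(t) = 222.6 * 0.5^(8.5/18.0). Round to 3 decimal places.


Drug concentration decay:
Number of half-lives = t / t_half = 8.5 / 18.0 = 0.472222
Decay factor = 0.5^0.472222 = 0.7208535
C(t) = 222.6 * 0.7208535 = 160.462 ng/mL

160.462


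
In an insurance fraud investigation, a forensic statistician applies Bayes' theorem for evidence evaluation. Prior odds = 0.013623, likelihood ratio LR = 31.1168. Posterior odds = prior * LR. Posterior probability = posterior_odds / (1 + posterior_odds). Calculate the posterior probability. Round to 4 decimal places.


Bayesian evidence evaluation:
Posterior odds = prior_odds * LR = 0.013623 * 31.1168 = 0.4239042
Posterior probability = posterior_odds / (1 + posterior_odds)
= 0.4239042 / (1 + 0.4239042)
= 0.4239042 / 1.4239042
= 0.2977

0.2977


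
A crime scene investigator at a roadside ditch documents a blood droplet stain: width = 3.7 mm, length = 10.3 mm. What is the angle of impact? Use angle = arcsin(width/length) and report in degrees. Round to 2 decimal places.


Blood spatter impact angle calculation:
width / length = 3.7 / 10.3 = 0.359223
angle = arcsin(0.359223)
angle = 21.05 degrees

21.05


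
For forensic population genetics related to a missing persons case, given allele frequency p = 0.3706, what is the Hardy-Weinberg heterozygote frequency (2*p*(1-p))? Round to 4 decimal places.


Hardy-Weinberg heterozygote frequency:
q = 1 - p = 1 - 0.3706 = 0.6294
2pq = 2 * 0.3706 * 0.6294 = 0.4665

0.4665


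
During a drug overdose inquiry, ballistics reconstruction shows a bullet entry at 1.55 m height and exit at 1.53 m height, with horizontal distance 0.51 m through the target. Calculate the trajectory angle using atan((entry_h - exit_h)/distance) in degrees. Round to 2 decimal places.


Bullet trajectory angle:
Height difference = 1.55 - 1.53 = 0.02 m
angle = atan(0.02 / 0.51)
angle = atan(0.039216)
angle = 2.25 degrees

2.25


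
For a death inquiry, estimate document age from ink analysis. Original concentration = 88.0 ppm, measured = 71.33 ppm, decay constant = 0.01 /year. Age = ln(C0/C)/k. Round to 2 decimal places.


Document age estimation:
C0/C = 88.0 / 71.33 = 1.233703
ln(C0/C) = 0.21002
t = 0.21002 / 0.01 = 21.00 years

21.00


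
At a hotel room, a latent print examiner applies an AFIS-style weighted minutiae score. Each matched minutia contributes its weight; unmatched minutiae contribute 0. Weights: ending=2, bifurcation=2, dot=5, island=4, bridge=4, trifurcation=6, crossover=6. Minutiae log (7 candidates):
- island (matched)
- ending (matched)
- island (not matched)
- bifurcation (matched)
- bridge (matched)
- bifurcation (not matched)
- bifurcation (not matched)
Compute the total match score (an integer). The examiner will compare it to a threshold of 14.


Weighted minutiae match score:
  island: matched, +4 (running total 4)
  ending: matched, +2 (running total 6)
  island: not matched, +0
  bifurcation: matched, +2 (running total 8)
  bridge: matched, +4 (running total 12)
  bifurcation: not matched, +0
  bifurcation: not matched, +0
Total score = 12
Threshold = 14; verdict = inconclusive

12


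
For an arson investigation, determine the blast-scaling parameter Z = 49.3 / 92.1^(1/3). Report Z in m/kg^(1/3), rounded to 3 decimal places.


Scaled distance calculation:
W^(1/3) = 92.1^(1/3) = 4.515992
Z = R / W^(1/3) = 49.3 / 4.515992
Z = 10.917 m/kg^(1/3)

10.917


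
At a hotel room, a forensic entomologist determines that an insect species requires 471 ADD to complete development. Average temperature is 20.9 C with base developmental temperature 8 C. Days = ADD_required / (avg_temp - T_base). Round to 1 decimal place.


Insect development time:
Effective temperature = avg_temp - T_base = 20.9 - 8 = 12.9 C
Days = ADD / effective_temp = 471 / 12.9 = 36.5 days

36.5


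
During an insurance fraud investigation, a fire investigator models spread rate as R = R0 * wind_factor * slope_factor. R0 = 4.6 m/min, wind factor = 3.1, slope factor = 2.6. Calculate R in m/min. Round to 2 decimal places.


Fire spread rate calculation:
R = R0 * wind_factor * slope_factor
= 4.6 * 3.1 * 2.6
= 14.26 * 2.6
= 37.08 m/min

37.08


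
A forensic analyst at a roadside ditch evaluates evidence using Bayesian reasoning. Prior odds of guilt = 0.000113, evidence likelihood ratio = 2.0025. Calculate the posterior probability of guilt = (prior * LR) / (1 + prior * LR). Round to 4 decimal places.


Bayesian evidence evaluation:
Posterior odds = prior_odds * LR = 0.000113 * 2.0025 = 0.0002262825
Posterior probability = posterior_odds / (1 + posterior_odds)
= 0.0002262825 / (1 + 0.0002262825)
= 0.0002262825 / 1.0002262825
= 0.0002

0.0002


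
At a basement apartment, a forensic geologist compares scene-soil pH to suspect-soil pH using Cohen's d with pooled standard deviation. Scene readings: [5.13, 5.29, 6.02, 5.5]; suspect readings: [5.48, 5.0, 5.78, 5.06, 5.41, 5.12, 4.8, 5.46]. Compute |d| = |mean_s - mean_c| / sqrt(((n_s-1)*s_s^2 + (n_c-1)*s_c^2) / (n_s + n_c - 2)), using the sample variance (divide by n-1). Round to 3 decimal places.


Pooled-variance Cohen's d for soil pH comparison:
Scene mean = 21.94 / 4 = 5.485
Suspect mean = 42.11 / 8 = 5.26375
Scene sample variance s_s^2 = 0.150167
Suspect sample variance s_c^2 = 0.102855
Pooled variance = ((n_s-1)*s_s^2 + (n_c-1)*s_c^2) / (n_s + n_c - 2) = 0.117049
Pooled SD = sqrt(0.117049) = 0.342124
Mean difference = 0.22125
|d| = |0.22125| / 0.342124 = 0.647

0.647


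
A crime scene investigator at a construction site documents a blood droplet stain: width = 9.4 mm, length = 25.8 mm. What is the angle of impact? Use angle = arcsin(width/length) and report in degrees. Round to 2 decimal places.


Blood spatter impact angle calculation:
width / length = 9.4 / 25.8 = 0.364341
angle = arcsin(0.364341)
angle = 21.37 degrees

21.37


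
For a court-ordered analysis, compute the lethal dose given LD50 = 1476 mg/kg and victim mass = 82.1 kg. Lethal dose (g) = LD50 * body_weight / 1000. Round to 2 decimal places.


Lethal dose calculation:
Lethal dose = LD50 * body_weight / 1000
= 1476 * 82.1 / 1000
= 121179.6 / 1000
= 121.18 g

121.18


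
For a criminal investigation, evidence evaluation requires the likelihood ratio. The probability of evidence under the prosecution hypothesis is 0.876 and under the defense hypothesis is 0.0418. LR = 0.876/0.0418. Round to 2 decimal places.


Likelihood ratio calculation:
LR = P(E|Hp) / P(E|Hd)
LR = 0.876 / 0.0418
LR = 20.96

20.96


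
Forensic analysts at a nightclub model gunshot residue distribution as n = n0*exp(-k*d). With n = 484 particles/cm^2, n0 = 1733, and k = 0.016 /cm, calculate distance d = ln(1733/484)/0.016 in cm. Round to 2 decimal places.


GSR distance calculation:
n0/n = 1733 / 484 = 3.580579
ln(n0/n) = 1.275525
d = 1.275525 / 0.016 = 79.72 cm

79.72


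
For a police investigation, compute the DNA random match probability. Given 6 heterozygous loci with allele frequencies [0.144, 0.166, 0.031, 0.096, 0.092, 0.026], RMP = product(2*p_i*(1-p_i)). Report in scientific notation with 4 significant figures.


Computing RMP for 6 loci:
Locus 1: 2 * 0.144 * 0.856 = 0.246528
Locus 2: 2 * 0.166 * 0.834 = 0.276888
Locus 3: 2 * 0.031 * 0.969 = 0.060078
Locus 4: 2 * 0.096 * 0.904 = 0.173568
Locus 5: 2 * 0.092 * 0.908 = 0.167072
Locus 6: 2 * 0.026 * 0.974 = 0.050648
RMP = 6.023e-06

6.023e-06


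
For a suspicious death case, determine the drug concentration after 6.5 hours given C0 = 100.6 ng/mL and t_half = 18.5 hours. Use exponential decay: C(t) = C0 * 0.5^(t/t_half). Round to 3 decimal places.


Drug concentration decay:
Number of half-lives = t / t_half = 6.5 / 18.5 = 0.351351
Decay factor = 0.5^0.351351 = 0.78384972
C(t) = 100.6 * 0.78384972 = 78.855 ng/mL

78.855


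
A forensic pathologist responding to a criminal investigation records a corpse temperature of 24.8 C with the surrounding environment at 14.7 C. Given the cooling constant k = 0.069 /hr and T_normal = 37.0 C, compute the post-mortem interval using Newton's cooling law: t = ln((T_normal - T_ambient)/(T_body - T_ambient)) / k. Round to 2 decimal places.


Using Newton's law of cooling:
t = ln((T_normal - T_ambient) / (T_body - T_ambient)) / k
T_normal - T_ambient = 22.3
T_body - T_ambient = 10.1
Ratio = 2.207921
ln(ratio) = 0.792051
t = 0.792051 / 0.069 = 11.48 hours

11.48


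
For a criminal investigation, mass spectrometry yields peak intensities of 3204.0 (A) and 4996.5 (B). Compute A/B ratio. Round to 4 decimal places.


Spectral peak ratio:
Peak A = 3204.0 counts
Peak B = 4996.5 counts
Ratio = 3204.0 / 4996.5 = 0.6412

0.6412


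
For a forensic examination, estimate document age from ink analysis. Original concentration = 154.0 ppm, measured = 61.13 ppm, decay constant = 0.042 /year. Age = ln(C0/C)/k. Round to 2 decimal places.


Document age estimation:
C0/C = 154.0 / 61.13 = 2.519221
ln(C0/C) = 0.92395
t = 0.92395 / 0.042 = 22.00 years

22.00


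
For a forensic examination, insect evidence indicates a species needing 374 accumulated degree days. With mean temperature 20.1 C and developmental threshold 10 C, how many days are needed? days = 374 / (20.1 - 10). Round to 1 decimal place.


Insect development time:
Effective temperature = avg_temp - T_base = 20.1 - 10 = 10.1 C
Days = ADD / effective_temp = 374 / 10.1 = 37.0 days

37.0


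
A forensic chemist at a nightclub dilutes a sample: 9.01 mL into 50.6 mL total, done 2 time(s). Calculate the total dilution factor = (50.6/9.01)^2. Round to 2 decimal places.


Dilution factor calculation:
Single dilution = V_total / V_sample = 50.6 / 9.01 ≈ 5.615982
Number of dilutions = 2
Total DF = (50.6 / 9.01)^2 (full precision, rounded at the end) = 31.54

31.54


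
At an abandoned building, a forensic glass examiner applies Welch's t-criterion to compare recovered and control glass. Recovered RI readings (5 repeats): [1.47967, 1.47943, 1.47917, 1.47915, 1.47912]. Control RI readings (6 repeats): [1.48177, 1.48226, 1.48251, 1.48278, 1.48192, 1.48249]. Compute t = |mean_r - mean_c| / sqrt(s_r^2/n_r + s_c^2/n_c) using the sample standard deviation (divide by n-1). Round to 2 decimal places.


Welch's t-criterion for glass RI comparison:
Recovered mean = sum / n_r = 7.39654 / 5 = 1.479308
Control mean = sum / n_c = 8.89373 / 6 = 1.4822883
Recovered sample variance s_r^2 = 5.632e-08
Control sample variance s_c^2 = 1.47337e-07
Welch SE (unpooled) = sqrt(s_r^2/n_r + s_c^2/n_c) = sqrt(1.1264e-08 + 2.45561e-08) = sqrt(3.58201e-08) = 0.000189262
|mean_r - mean_c| = 0.00298033
t = 0.00298033 / 0.000189262 = 15.75

15.75


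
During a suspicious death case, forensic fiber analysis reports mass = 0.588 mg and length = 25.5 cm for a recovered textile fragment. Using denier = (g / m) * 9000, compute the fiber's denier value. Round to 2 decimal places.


Denier calculation:
Mass in grams = 0.588 mg / 1000 = 0.000588 g
Length in meters = 25.5 cm / 100 = 0.255 m
Linear density = mass / length = 0.000588 / 0.255 = 0.00230588 g/m
Denier = (g/m) * 9000 = 0.00230588 * 9000 = 20.75

20.75
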